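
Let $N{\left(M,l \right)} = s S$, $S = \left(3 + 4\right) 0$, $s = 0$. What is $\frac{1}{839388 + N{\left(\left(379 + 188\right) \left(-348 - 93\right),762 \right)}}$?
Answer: $\frac{1}{839388} \approx 1.1913 \cdot 10^{-6}$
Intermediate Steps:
$S = 0$ ($S = 7 \cdot 0 = 0$)
$N{\left(M,l \right)} = 0$ ($N{\left(M,l \right)} = 0 \cdot 0 = 0$)
$\frac{1}{839388 + N{\left(\left(379 + 188\right) \left(-348 - 93\right),762 \right)}} = \frac{1}{839388 + 0} = \frac{1}{839388}$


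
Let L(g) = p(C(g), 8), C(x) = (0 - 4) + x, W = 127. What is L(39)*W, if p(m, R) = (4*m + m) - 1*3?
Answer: 21844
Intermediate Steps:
C(x) = -4 + x
p(m, R) = -3 + 5*m (p(m, R) = 5*m - 3 = -3 + 5*m)
L(g) = -23 + 5*g (L(g) = -3 + 5*(-4 + g) = -3 + (-20 + 5*g) = -23 + 5*g)
L(39)*W = (-23 + 5*39)*127 = (-23 + 195)*127 = 172*127 = 21844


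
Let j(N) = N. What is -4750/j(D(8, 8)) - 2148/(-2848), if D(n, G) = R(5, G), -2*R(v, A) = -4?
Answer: -1690463/712 ≈ -2374.2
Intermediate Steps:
R(v, A) = 2 (R(v, A) = -½*(-4) = 2)
D(n, G) = 2
-4750/j(D(8, 8)) - 2148/(-2848) = -4750/2 - 2148/(-2848) = -4750*½ - 2148*(-1/2848) = -2375 + 537/712 = -1690463/712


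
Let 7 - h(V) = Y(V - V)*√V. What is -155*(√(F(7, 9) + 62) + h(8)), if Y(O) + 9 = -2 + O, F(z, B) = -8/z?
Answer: -1085 - 3410*√2 - 155*√2982/7 ≈ -7116.6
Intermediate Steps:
Y(O) = -11 + O (Y(O) = -9 + (-2 + O) = -11 + O)
h(V) = 7 + 11*√V (h(V) = 7 - (-11 + (V - V))*√V = 7 - (-11 + 0)*√V = 7 - (-11)*√V = 7 + 11*√V)
-155*(√(F(7, 9) + 62) + h(8)) = -155*(√(-8/7 + 62) + (7 + 11*√8)) = -155*(√(-8*⅐ + 62) + (7 + 11*(2*√2))) = -155*(√(-8/7 + 62) + (7 + 22*√2)) = -155*(√(426/7) + (7 + 22*√2)) = -155*(√2982/7 + (7 + 22*√2)) = -155*(7 + 22*√2 + √2982/7) = -1085 - 3410*√2 - 155*√2982/7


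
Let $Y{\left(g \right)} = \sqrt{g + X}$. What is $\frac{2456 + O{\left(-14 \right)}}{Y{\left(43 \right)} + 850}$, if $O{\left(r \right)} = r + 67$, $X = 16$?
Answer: $\frac{2132650}{722441} - \frac{2509 \sqrt{59}}{722441} \approx 2.9253$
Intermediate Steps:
$O{\left(r \right)} = 67 + r$
$Y{\left(g \right)} = \sqrt{16 + g}$ ($Y{\left(g \right)} = \sqrt{g + 16} = \sqrt{16 + g}$)
$\frac{2456 + O{\left(-14 \right)}}{Y{\left(43 \right)} + 850} = \frac{2456 + \left(67 - 14\right)}{\sqrt{16 + 43} + 850} = \frac{2456 + 53}{\sqrt{59} + 850} = \frac{2509}{850 + \sqrt{59}}$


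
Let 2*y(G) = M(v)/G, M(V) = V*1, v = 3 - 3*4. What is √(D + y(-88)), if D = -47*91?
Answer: I*√8280173/44 ≈ 65.398*I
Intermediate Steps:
D = -4277
v = -9 (v = 3 - 12 = -9)
M(V) = V
y(G) = -9/(2*G) (y(G) = (-9/G)/2 = -9/(2*G))
√(D + y(-88)) = √(-4277 - 9/2/(-88)) = √(-4277 - 9/2*(-1/88)) = √(-4277 + 9/176) = √(-752743/176) = I*√8280173/44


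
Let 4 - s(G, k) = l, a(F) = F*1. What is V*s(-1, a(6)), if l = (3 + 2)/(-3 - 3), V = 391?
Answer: 11339/6 ≈ 1889.8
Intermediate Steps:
a(F) = F
l = -⅚ (l = 5/(-6) = 5*(-⅙) = -⅚ ≈ -0.83333)
s(G, k) = 29/6 (s(G, k) = 4 - 1*(-⅚) = 4 + ⅚ = 29/6)
V*s(-1, a(6)) = 391*(29/6) = 11339/6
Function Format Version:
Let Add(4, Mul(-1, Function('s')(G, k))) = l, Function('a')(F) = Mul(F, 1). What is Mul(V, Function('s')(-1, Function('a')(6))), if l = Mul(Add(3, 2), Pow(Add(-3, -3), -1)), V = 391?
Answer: Rational(11339, 6) ≈ 1889.8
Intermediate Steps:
Function('a')(F) = F
l = Rational(-5, 6) (l = Mul(5, Pow(-6, -1)) = Mul(5, Rational(-1, 6)) = Rational(-5, 6) ≈ -0.83333)
Function('s')(G, k) = Rational(29, 6) (Function('s')(G, k) = Add(4, Mul(-1, Rational(-5, 6))) = Add(4, Rational(5, 6)) = Rational(29, 6))
Mul(V, Function('s')(-1, Function('a')(6))) = Mul(391, Rational(29, 6)) = Rational(11339, 6)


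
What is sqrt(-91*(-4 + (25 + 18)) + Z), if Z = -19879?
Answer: 2*I*sqrt(5857) ≈ 153.06*I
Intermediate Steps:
sqrt(-91*(-4 + (25 + 18)) + Z) = sqrt(-91*(-4 + (25 + 18)) - 19879) = sqrt(-91*(-4 + 43) - 19879) = sqrt(-91*39 - 19879) = sqrt(-3549 - 19879) = sqrt(-23428) = 2*I*sqrt(5857)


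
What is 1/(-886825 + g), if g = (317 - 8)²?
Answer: -1/791344 ≈ -1.2637e-6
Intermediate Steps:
g = 95481 (g = 309² = 95481)
1/(-886825 + g) = 1/(-886825 + 95481) = 1/(-791344) = -1/791344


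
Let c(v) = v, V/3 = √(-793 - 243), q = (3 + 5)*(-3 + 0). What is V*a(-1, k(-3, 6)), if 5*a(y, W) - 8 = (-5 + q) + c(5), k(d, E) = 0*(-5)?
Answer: -96*I*√259/5 ≈ -308.99*I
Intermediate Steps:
k(d, E) = 0
q = -24 (q = 8*(-3) = -24)
V = 6*I*√259 (V = 3*√(-793 - 243) = 3*√(-1036) = 3*(2*I*√259) = 6*I*√259 ≈ 96.561*I)
a(y, W) = -16/5 (a(y, W) = 8/5 + ((-5 - 24) + 5)/5 = 8/5 + (-29 + 5)/5 = 8/5 + (⅕)*(-24) = 8/5 - 24/5 = -16/5)
V*a(-1, k(-3, 6)) = (6*I*√259)*(-16/5) = -96*I*√259/5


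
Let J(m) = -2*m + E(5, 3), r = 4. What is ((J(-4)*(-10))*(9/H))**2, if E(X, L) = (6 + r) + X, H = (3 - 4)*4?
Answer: 1071225/4 ≈ 2.6781e+5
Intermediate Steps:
H = -4 (H = -1*4 = -4)
E(X, L) = 10 + X (E(X, L) = (6 + 4) + X = 10 + X)
J(m) = 15 - 2*m (J(m) = -2*m + (10 + 5) = -2*m + 15 = 15 - 2*m)
((J(-4)*(-10))*(9/H))**2 = (((15 - 2*(-4))*(-10))*(9/(-4)))**2 = (((15 + 8)*(-10))*(9*(-1/4)))**2 = ((23*(-10))*(-9/4))**2 = (-230*(-9/4))**2 = (1035/2)**2 = 1071225/4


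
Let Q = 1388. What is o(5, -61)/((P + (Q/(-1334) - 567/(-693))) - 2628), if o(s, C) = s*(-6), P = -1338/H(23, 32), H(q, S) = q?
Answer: 220110/19710089 ≈ 0.011167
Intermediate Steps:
P = -1338/23 ≈ -58.174
o(s, C) = -6*s
o(5, -61)/((P + (Q/(-1334) - 567/(-693))) - 2628) = (-6*5)/((-1338/23 + (1388/(-1334) - 567/(-693))) - 2628) = -30/((-1338/23 + (1388*(-1/1334) - 567*(-1/693))) - 2628) = -30/((-1338/23 + (-694/667 + 9/11)) - 2628) = -30/((-1338/23 - 1631/7337) - 2628) = -30/(-428453/7337 - 2628) = -30/(-19710089/7337) = -30*(-7337/19710089) = 220110/19710089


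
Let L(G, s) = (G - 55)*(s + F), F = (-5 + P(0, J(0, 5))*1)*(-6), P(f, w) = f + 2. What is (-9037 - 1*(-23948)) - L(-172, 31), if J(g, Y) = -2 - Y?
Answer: 26034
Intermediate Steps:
P(f, w) = 2 + f
F = 18 (F = (-5 + (2 + 0)*1)*(-6) = (-5 + 2*1)*(-6) = (-5 + 2)*(-6) = -3*(-6) = 18)
L(G, s) = (-55 + G)*(18 + s) (L(G, s) = (G - 55)*(s + 18) = (-55 + G)*(18 + s))
(-9037 - 1*(-23948)) - L(-172, 31) = (-9037 - 1*(-23948)) - (-990 - 55*31 + 18*(-172) - 172*31) = (-9037 + 23948) - (-990 - 1705 - 3096 - 5332) = 14911 - 1*(-11123) = 14911 + 11123 = 26034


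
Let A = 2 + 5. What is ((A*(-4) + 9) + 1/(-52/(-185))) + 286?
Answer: 14069/52 ≈ 270.56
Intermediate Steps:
A = 7
((A*(-4) + 9) + 1/(-52/(-185))) + 286 = ((7*(-4) + 9) + 1/(-52/(-185))) + 286 = ((-28 + 9) + 1/(-52*(-1/185))) + 286 = (-19 + 1/(52/185)) + 286 = (-19 + 185/52) + 286 = -803/52 + 286 = 14069/52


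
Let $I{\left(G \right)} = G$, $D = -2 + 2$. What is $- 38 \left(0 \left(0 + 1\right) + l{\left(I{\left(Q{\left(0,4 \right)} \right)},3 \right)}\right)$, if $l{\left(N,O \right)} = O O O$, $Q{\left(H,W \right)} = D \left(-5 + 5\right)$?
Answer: $-1026$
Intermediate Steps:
$D = 0$
$Q{\left(H,W \right)} = 0$ ($Q{\left(H,W \right)} = 0 \left(-5 + 5\right) = 0 \cdot 0 = 0$)
$l{\left(N,O \right)} = O^{3}$ ($l{\left(N,O \right)} = O^{2} O = O^{3}$)
$- 38 \left(0 \left(0 + 1\right) + l{\left(I{\left(Q{\left(0,4 \right)} \right)},3 \right)}\right) = - 38 \left(0 \left(0 + 1\right) + 3^{3}\right) = - 38 \left(0 \cdot 1 + 27\right) = - 38 \left(0 + 27\right) = \left(-38\right) 27 = -1026$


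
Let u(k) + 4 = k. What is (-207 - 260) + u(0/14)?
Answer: -471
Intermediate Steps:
u(k) = -4 + k
(-207 - 260) + u(0/14) = (-207 - 260) + (-4 + 0/14) = -467 + (-4 + 0*(1/14)) = -467 + (-4 + 0) = -467 - 4 = -471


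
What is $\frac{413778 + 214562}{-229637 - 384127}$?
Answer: $- \frac{157085}{153441} \approx -1.0237$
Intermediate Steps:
$\frac{413778 + 214562}{-229637 - 384127} = \frac{628340}{-613764} = 628340 \left(- \frac{1}{613764}\right) = - \frac{157085}{153441}$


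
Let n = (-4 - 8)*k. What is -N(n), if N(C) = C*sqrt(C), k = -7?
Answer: -168*sqrt(21) ≈ -769.87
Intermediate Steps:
n = 84 (n = (-4 - 8)*(-7) = -12*(-7) = 84)
N(C) = C**(3/2)
-N(n) = -84**(3/2) = -168*sqrt(21)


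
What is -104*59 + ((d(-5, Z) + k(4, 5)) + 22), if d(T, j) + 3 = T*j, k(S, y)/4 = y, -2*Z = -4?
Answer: -6107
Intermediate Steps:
Z = 2 (Z = -½*(-4) = 2)
k(S, y) = 4*y
d(T, j) = -3 + T*j
-104*59 + ((d(-5, Z) + k(4, 5)) + 22) = -104*59 + (((-3 - 5*2) + 4*5) + 22) = -6136 + (((-3 - 10) + 20) + 22) = -6136 + ((-13 + 20) + 22) = -6136 + (7 + 22) = -6136 + 29 = -6107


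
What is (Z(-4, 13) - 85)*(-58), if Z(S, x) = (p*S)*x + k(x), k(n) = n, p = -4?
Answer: -7888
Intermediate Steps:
Z(S, x) = x - 4*S*x (Z(S, x) = (-4*S)*x + x = -4*S*x + x = x - 4*S*x)
(Z(-4, 13) - 85)*(-58) = (13*(1 - 4*(-4)) - 85)*(-58) = (13*(1 + 16) - 85)*(-58) = (13*17 - 85)*(-58) = (221 - 85)*(-58) = 136*(-58) = -7888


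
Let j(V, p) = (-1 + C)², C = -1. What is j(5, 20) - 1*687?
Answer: -683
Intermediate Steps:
j(V, p) = 4 (j(V, p) = (-1 - 1)² = (-2)² = 4)
j(5, 20) - 1*687 = 4 - 1*687 = 4 - 687 = -683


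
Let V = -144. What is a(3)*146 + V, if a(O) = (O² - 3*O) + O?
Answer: 294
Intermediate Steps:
a(O) = O² - 2*O
a(3)*146 + V = (3*(-2 + 3))*146 - 144 = (3*1)*146 - 144 = 3*146 - 144 = 438 - 144 = 294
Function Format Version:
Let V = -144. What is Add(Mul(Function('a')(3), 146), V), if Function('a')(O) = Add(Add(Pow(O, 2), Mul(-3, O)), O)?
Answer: 294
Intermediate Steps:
Function('a')(O) = Add(Pow(O, 2), Mul(-2, O))
Add(Mul(Function('a')(3), 146), V) = Add(Mul(Mul(3, Add(-2, 3)), 146), -144) = Add(Mul(Mul(3, 1), 146), -144) = Add(Mul(3, 146), -144) = Add(438, -144) = 294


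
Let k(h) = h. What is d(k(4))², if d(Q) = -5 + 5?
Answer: 0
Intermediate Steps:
d(Q) = 0
d(k(4))² = 0² = 0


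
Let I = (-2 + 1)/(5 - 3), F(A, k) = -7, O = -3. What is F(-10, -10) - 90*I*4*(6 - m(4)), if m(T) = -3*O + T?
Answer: -1267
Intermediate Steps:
m(T) = 9 + T (m(T) = -3*(-3) + T = 9 + T)
I = -1/2 ≈ -0.50000
F(-10, -10) - 90*I*4*(6 - m(4)) = -7 - 90*(-1/2*4)*(6 - (9 + 4)) = -7 - (-180)*(6 - 1*13) = -7 - (-180)*(6 - 13) = -7 - (-180)*(-7) = -7 - 90*14 = -7 - 1260 = -1267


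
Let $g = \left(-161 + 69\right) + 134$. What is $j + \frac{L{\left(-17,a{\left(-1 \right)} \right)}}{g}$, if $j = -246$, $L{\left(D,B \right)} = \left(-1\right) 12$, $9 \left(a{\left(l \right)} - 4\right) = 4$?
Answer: $- \frac{1724}{7} \approx -246.29$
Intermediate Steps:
$a{\left(l \right)} = \frac{40}{9}$ ($a{\left(l \right)} = 4 + \frac{1}{9} \cdot 4 = 4 + \frac{4}{9} = \frac{40}{9}$)
$g = 42$ ($g = -92 + 134 = 42$)
$L{\left(D,B \right)} = -12$
$j + \frac{L{\left(-17,a{\left(-1 \right)} \right)}}{g} = -246 - \frac{12}{42} = -246 - \frac{2}{7} = - \frac{1724}{7}$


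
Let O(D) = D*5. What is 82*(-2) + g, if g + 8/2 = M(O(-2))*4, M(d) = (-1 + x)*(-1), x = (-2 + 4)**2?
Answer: -180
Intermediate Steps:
O(D) = 5*D
x = 4 (x = 2**2 = 4)
M(d) = -3 (M(d) = (-1 + 4)*(-1) = 3*(-1) = -3)
g = -16 (g = -4 - 3*4 = -4 - 12 = -16)
82*(-2) + g = 82*(-2) - 16 = -164 - 16 = -180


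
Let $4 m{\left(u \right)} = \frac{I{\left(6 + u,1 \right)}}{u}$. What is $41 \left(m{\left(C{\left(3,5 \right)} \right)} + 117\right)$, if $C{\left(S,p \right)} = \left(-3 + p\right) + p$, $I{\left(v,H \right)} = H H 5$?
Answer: $\frac{134521}{28} \approx 4804.3$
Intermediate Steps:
$I{\left(v,H \right)} = 5 H^{2}$ ($I{\left(v,H \right)} = H^{2} \cdot 5 = 5 H^{2}$)
$C{\left(S,p \right)} = -3 + 2 p$
$m{\left(u \right)} = \frac{5}{4 u}$ ($m{\left(u \right)} = \frac{5 \cdot 1^{2} \frac{1}{u}}{4} = \frac{5 \cdot 1 \frac{1}{u}}{4} = \frac{5 \frac{1}{u}}{4} = \frac{5}{4 u}$)
$41 \left(m{\left(C{\left(3,5 \right)} \right)} + 117\right) = 41 \left(\frac{5}{4 \left(-3 + 2 \cdot 5\right)} + 117\right) = 41 \left(\frac{5}{4 \left(-3 + 10\right)} + 117\right) = 41 \left(\frac{5}{4 \cdot 7} + 117\right) = 41 \left(\frac{5}{4} \cdot \frac{1}{7} + 117\right) = 41 \left(\frac{5}{28} + 117\right) = 41 \cdot \frac{3281}{28} = \frac{134521}{28}$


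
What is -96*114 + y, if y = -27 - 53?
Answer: -11024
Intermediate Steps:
y = -80
-96*114 + y = -96*114 - 80 = -10944 - 80 = -11024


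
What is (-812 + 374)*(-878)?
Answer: 384564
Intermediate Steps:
(-812 + 374)*(-878) = -438*(-878) = 384564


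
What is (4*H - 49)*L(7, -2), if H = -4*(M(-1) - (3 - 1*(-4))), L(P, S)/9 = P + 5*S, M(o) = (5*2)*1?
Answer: 2619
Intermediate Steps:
M(o) = 10 (M(o) = 10*1 = 10)
L(P, S) = 9*P + 45*S (L(P, S) = 9*(P + 5*S) = 9*P + 45*S)
H = -12 (H = -4*(10 - (3 - 1*(-4))) = -4*(10 - (3 + 4)) = -4*(10 - 1*7) = -4*(10 - 7) = -4*3 = -12)
(4*H - 49)*L(7, -2) = (4*(-12) - 49)*(9*7 + 45*(-2)) = (-48 - 49)*(63 - 90) = -97*(-27) = 2619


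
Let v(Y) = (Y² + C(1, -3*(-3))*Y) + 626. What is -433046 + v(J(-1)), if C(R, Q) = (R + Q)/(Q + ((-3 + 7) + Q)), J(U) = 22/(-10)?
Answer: -10810404/25 ≈ -4.3242e+5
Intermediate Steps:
J(U) = -11/5 (J(U) = 22*(-⅒) = -11/5)
C(R, Q) = (Q + R)/(4 + 2*Q) (C(R, Q) = (Q + R)/(Q + (4 + Q)) = (Q + R)/(4 + 2*Q))
v(Y) = 626 + Y² + 5*Y/11 (v(Y) = (Y² + ((-3*(-3) + 1)/(2*(2 - 3*(-3))))*Y) + 626 = (Y² + ((9 + 1)/(2*(2 + 9)))*Y) + 626 = (Y² + ((½)*10/11)*Y) + 626 = (Y² + ((½)*(1/11)*10)*Y) + 626 = (Y² + 5*Y/11) + 626 = 626 + Y² + 5*Y/11)
-433046 + v(J(-1)) = -433046 + (626 + (-11/5)² + (5/11)*(-11/5)) = -433046 + (626 + 121/25 - 1) = -433046 + 15746/25 = -10810404/25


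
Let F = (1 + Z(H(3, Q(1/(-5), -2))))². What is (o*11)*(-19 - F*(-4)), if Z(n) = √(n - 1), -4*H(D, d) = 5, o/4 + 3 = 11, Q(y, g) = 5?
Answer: -8448 + 4224*I ≈ -8448.0 + 4224.0*I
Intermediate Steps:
o = 32 (o = -12 + 4*11 = -12 + 44 = 32)
H(D, d) = -5/4 (H(D, d) = -¼*5 = -5/4)
Z(n) = √(-1 + n)
F = (1 + 3*I/2)² (F = (1 + √(-1 - 5/4))² = (1 + √(-9/4))² = (1 + 3*I/2)² ≈ -1.25 + 3.0*I)
(o*11)*(-19 - F*(-4)) = (32*11)*(-19 - (-5/4 + 3*I)*(-4)) = 352*(-19 - (5 - 12*I)) = 352*(-19 + (-5 + 12*I)) = 352*(-24 + 12*I) = -8448 + 4224*I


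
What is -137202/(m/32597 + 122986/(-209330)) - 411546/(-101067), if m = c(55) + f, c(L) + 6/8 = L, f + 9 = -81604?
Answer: 63085200010199298298/1420440611647151 ≈ 44412.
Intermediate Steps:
f = -81613 (f = -9 - 81604 = -81613)
c(L) = -¾ + L
m = -326235/4 (m = (-¾ + 55) - 81613 = 217/4 - 81613 = -326235/4 ≈ -81559.)
-137202/(m/32597 + 122986/(-209330)) - 411546/(-101067) = -137202/(-326235/4/32597 + 122986/(-209330)) - 411546/(-101067) = -137202/(-326235/4*1/32597 + 122986*(-1/209330)) - 411546*(-1/101067) = -137202/(-326235/130388 - 61493/104665) + 137182/33689 = -137202/(-42163335559/13647060020) + 137182/33689 = -137202*(-13647060020/42163335559) + 137182/33689 = 1872403928864040/42163335559 + 137182/33689 = 63085200010199298298/1420440611647151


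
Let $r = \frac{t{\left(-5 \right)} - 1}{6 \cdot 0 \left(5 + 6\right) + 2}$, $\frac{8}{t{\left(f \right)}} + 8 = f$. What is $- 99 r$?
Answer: $\frac{2079}{26} \approx 79.962$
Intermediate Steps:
$t{\left(f \right)} = \frac{8}{-8 + f}$
$r = - \frac{21}{26}$ ($r = \frac{\frac{8}{-8 - 5} - 1}{6 \cdot 0 \left(5 + 6\right) + 2} = \frac{\frac{8}{-13} - 1}{0 \cdot 11 + 2} = \frac{8 \left(- \frac{1}{13}\right) - 1}{0 + 2} = \frac{- \frac{8}{13} - 1}{2} = \left(- \frac{21}{13}\right) \frac{1}{2} = - \frac{21}{26} \approx -0.80769$)
$- 99 r = \left(-99\right) \left(- \frac{21}{26}\right) = \frac{2079}{26}$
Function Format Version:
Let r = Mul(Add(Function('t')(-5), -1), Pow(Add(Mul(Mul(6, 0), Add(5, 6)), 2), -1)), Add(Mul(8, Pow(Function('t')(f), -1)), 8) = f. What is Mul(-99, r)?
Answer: Rational(2079, 26) ≈ 79.962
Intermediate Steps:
Function('t')(f) = Mul(8, Pow(Add(-8, f), -1))
r = Rational(-21, 26) (r = Mul(Add(Mul(8, Pow(Add(-8, -5), -1)), -1), Pow(Add(Mul(Mul(6, 0), Add(5, 6)), 2), -1)) = Mul(Add(Mul(8, Pow(-13, -1)), -1), Pow(Add(Mul(0, 11), 2), -1)) = Mul(Add(Mul(8, Rational(-1, 13)), -1), Pow(Add(0, 2), -1)) = Mul(Add(Rational(-8, 13), -1), Pow(2, -1)) = Mul(Rational(-21, 13), Rational(1, 2)) = Rational(-21, 26) ≈ -0.80769)
Mul(-99, r) = Mul(-99, Rational(-21, 26)) = Rational(2079, 26)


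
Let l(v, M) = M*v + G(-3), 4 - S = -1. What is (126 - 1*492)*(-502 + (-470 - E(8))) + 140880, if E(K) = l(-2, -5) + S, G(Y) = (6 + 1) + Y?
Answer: 503586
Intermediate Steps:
S = 5 (S = 4 - 1*(-1) = 4 + 1 = 5)
G(Y) = 7 + Y
l(v, M) = 4 + M*v (l(v, M) = M*v + (7 - 3) = M*v + 4 = 4 + M*v)
E(K) = 19 (E(K) = (4 - 5*(-2)) + 5 = (4 + 10) + 5 = 14 + 5 = 19)
(126 - 1*492)*(-502 + (-470 - E(8))) + 140880 = (126 - 1*492)*(-502 + (-470 - 1*19)) + 140880 = (126 - 492)*(-502 + (-470 - 19)) + 140880 = -366*(-502 - 489) + 140880 = -366*(-991) + 140880 = 362706 + 140880 = 503586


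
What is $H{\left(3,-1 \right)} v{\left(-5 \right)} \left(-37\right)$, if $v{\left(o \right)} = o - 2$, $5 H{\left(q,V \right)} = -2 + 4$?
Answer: $\frac{518}{5} \approx 103.6$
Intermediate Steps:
$H{\left(q,V \right)} = \frac{2}{5}$ ($H{\left(q,V \right)} = \frac{-2 + 4}{5} = \frac{1}{5} \cdot 2 = \frac{2}{5}$)
$v{\left(o \right)} = -2 + o$ ($v{\left(o \right)} = o - 2 = -2 + o$)
$H{\left(3,-1 \right)} v{\left(-5 \right)} \left(-37\right) = \frac{2 \left(-2 - 5\right)}{5} \left(-37\right) = \frac{2}{5} \left(-7\right) \left(-37\right) = \left(- \frac{14}{5}\right) \left(-37\right) = \frac{518}{5}$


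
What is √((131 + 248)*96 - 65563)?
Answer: I*√29179 ≈ 170.82*I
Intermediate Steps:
√((131 + 248)*96 - 65563) = √(379*96 - 65563) = √(36384 - 65563) = √(-29179) = I*√29179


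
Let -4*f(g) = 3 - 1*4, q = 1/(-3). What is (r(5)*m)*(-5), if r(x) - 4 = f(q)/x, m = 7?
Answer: -567/4 ≈ -141.75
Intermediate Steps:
q = -⅓ ≈ -0.33333
f(g) = ¼ (f(g) = -(3 - 1*4)/4 = -(3 - 4)/4 = -¼*(-1) = ¼)
r(x) = 4 + 1/(4*x)
(r(5)*m)*(-5) = ((4 + (¼)/5)*7)*(-5) = ((4 + (¼)*(⅕))*7)*(-5) = ((4 + 1/20)*7)*(-5) = ((81/20)*7)*(-5) = (567/20)*(-5) = -567/4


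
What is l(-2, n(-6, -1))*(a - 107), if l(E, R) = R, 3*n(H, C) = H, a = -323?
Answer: 860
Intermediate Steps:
n(H, C) = H/3
l(-2, n(-6, -1))*(a - 107) = ((⅓)*(-6))*(-323 - 107) = -2*(-430) = 860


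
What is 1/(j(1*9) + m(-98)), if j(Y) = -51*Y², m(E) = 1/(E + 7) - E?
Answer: -91/367004 ≈ -0.00024795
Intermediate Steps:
m(E) = 1/(7 + E) - E
1/(j(1*9) + m(-98)) = 1/(-51*(1*9)² + (1 - 1*(-98)² - 7*(-98))/(7 - 98)) = 1/(-51*9² + (1 - 1*9604 + 686)/(-91)) = 1/(-51*81 - (1 - 9604 + 686)/91) = 1/(-4131 - 1/91*(-8917)) = 1/(-4131 + 8917/91) = 1/(-367004/91) = -91/367004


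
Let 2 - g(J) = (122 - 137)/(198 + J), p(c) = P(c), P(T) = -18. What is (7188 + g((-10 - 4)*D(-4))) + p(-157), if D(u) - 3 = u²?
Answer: 487681/68 ≈ 7171.8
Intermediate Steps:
p(c) = -18
D(u) = 3 + u²
g(J) = 2 + 15/(198 + J) (g(J) = 2 - (122 - 137)/(198 + J) = 2 - (-15)/(198 + J) = 2 + 15/(198 + J))
(7188 + g((-10 - 4)*D(-4))) + p(-157) = (7188 + (411 + 2*((-10 - 4)*(3 + (-4)²)))/(198 + (-10 - 4)*(3 + (-4)²))) - 18 = (7188 + (411 + 2*(-14*(3 + 16)))/(198 - 14*(3 + 16))) - 18 = (7188 + (411 + 2*(-14*19))/(198 - 14*19)) - 18 = (7188 + (411 + 2*(-266))/(198 - 266)) - 18 = (7188 + (411 - 532)/(-68)) - 18 = (7188 - 1/68*(-121)) - 18 = (7188 + 121/68) - 18 = 488905/68 - 18 = 487681/68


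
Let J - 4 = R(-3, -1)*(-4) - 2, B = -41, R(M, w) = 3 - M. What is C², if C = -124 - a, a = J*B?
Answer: 1052676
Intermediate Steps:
J = -22 (J = 4 + ((3 - 1*(-3))*(-4) - 2) = 4 + ((3 + 3)*(-4) - 2) = 4 + (6*(-4) - 2) = 4 + (-24 - 2) = 4 - 26 = -22)
a = 902 (a = -22*(-41) = 902)
C = -1026 (C = -124 - 1*902 = -124 - 902 = -1026)
C² = (-1026)² = 1052676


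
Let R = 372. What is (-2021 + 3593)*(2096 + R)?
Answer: 3879696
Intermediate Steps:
(-2021 + 3593)*(2096 + R) = (-2021 + 3593)*(2096 + 372) = 1572*2468 = 3879696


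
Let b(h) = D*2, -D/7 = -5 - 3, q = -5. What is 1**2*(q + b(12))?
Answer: 107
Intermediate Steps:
D = 56 (D = -7*(-5 - 3) = -7*(-8) = 56)
b(h) = 112 (b(h) = 56*2 = 112)
1**2*(q + b(12)) = 1**2*(-5 + 112) = 1*107 = 107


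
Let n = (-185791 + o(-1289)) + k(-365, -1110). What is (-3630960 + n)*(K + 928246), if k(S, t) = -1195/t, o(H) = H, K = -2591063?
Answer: 38092200171181/6 ≈ 6.3487e+12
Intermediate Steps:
n = -41531521/222 (n = (-185791 - 1289) - 1195/(-1110) = -187080 - 1195*(-1/1110) = -187080 + 239/222 = -41531521/222 ≈ -1.8708e+5)
(-3630960 + n)*(K + 928246) = (-3630960 - 41531521/222)*(-2591063 + 928246) = -847604641/222*(-1662817) = 38092200171181/6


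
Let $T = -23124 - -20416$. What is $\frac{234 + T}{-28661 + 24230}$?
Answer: $\frac{2474}{4431} \approx 0.55834$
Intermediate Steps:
$T = -2708$ ($T = -23124 + 20416 = -2708$)
$\frac{234 + T}{-28661 + 24230} = \frac{234 - 2708}{-28661 + 24230} = - \frac{2474}{-4431} = \left(-2474\right) \left(- \frac{1}{4431}\right) = \frac{2474}{4431}$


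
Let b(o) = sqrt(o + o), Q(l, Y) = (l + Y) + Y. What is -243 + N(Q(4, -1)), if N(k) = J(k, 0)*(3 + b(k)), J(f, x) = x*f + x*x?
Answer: -243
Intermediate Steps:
J(f, x) = x**2 + f*x (J(f, x) = f*x + x**2 = x**2 + f*x)
Q(l, Y) = l + 2*Y (Q(l, Y) = (Y + l) + Y = l + 2*Y)
b(o) = sqrt(2)*sqrt(o) (b(o) = sqrt(2*o) = sqrt(2)*sqrt(o))
N(k) = 0 (N(k) = (0*(k + 0))*(3 + sqrt(2)*sqrt(k)) = (0*k)*(3 + sqrt(2)*sqrt(k)) = 0*(3 + sqrt(2)*sqrt(k)) = 0)
-243 + N(Q(4, -1)) = -243 + 0 = -243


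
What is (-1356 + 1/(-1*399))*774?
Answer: -139589610/133 ≈ -1.0495e+6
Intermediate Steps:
(-1356 + 1/(-1*399))*774 = (-1356 + 1/(-399))*774 = (-1356 - 1/399)*774 = -541045/399*774 = -139589610/133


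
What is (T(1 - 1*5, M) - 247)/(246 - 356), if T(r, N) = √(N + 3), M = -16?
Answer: 247/110 - I*√13/110 ≈ 2.2455 - 0.032778*I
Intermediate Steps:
T(r, N) = √(3 + N)
(T(1 - 1*5, M) - 247)/(246 - 356) = (√(3 - 16) - 247)/(246 - 356) = (√(-13) - 247)/(-110) = (I*√13 - 247)*(-1/110) = (-247 + I*√13)*(-1/110) = 247/110 - I*√13/110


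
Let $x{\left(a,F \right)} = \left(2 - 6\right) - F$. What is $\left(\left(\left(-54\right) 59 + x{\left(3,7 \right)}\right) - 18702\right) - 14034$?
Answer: $-35933$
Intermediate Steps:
$x{\left(a,F \right)} = -4 - F$ ($x{\left(a,F \right)} = \left(2 - 6\right) - F = -4 - F$)
$\left(\left(\left(-54\right) 59 + x{\left(3,7 \right)}\right) - 18702\right) - 14034 = \left(\left(\left(-54\right) 59 - 11\right) - 18702\right) - 14034 = \left(\left(-3186 - 11\right) - 18702\right) - 14034 = \left(-3197 - 18702\right) - 14034 = -21899 - 14034 = -35933$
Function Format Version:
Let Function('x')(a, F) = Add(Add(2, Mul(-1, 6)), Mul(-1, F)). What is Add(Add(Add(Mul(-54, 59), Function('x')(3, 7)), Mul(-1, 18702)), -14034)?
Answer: -35933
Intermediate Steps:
Function('x')(a, F) = Add(-4, Mul(-1, F)) (Function('x')(a, F) = Add(Add(2, -6), Mul(-1, F)) = Add(-4, Mul(-1, F)))
Add(Add(Add(Mul(-54, 59), Function('x')(3, 7)), Mul(-1, 18702)), -14034) = Add(Add(Add(Mul(-54, 59), Add(-4, Mul(-1, 7))), Mul(-1, 18702)), -14034) = Add(Add(Add(-3186, Add(-4, -7)), -18702), -14034) = Add(Add(Add(-3186, -11), -18702), -14034) = Add(Add(-3197, -18702), -14034) = Add(-21899, -14034) = -35933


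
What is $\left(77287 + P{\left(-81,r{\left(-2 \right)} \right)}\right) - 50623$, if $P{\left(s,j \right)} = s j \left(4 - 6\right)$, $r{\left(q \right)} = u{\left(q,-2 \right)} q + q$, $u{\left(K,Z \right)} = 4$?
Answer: $25044$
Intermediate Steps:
$r{\left(q \right)} = 5 q$ ($r{\left(q \right)} = 4 q + q = 5 q$)
$P{\left(s,j \right)} = - 2 j s$ ($P{\left(s,j \right)} = j s \left(-2\right) = - 2 j s$)
$\left(77287 + P{\left(-81,r{\left(-2 \right)} \right)}\right) - 50623 = \left(77287 - 2 \cdot 5 \left(-2\right) \left(-81\right)\right) - 50623 = \left(77287 - \left(-20\right) \left(-81\right)\right) - 50623 = \left(77287 - 1620\right) - 50623 = 75667 - 50623 = 25044$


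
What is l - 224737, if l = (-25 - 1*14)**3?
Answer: -284056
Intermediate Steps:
l = -59319 (l = (-25 - 14)**3 = (-39)**3 = -59319)
l - 224737 = -59319 - 224737 = -284056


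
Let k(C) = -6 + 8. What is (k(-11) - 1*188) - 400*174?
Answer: -69786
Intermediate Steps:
k(C) = 2
(k(-11) - 1*188) - 400*174 = (2 - 1*188) - 400*174 = (2 - 188) - 69600 = -186 - 69600 = -69786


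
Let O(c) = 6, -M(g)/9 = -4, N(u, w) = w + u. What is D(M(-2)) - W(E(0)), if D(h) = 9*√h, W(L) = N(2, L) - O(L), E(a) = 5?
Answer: 53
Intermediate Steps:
N(u, w) = u + w
M(g) = 36 (M(g) = -9*(-4) = 36)
W(L) = -4 + L (W(L) = (2 + L) - 1*6 = (2 + L) - 6 = -4 + L)
D(M(-2)) - W(E(0)) = 9*√36 - (-4 + 5) = 9*6 - 1*1 = 54 - 1 = 53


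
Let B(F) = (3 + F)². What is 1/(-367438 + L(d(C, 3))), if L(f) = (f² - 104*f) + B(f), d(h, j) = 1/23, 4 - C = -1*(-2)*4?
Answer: -529/194372193 ≈ -2.7216e-6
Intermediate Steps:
C = -4 (C = 4 - (-1*(-2))*4 = 4 - 2*4 = 4 - 1*8 = 4 - 8 = -4)
d(h, j) = 1/23
L(f) = f² + (3 + f)² - 104*f (L(f) = (f² - 104*f) + (3 + f)² = f² + (3 + f)² - 104*f)
1/(-367438 + L(d(C, 3))) = 1/(-367438 + (9 - 98*1/23 + 2*(1/23)²)) = 1/(-367438 + (9 - 98/23 + 2*(1/529))) = 1/(-367438 + (9 - 98/23 + 2/529)) = 1/(-367438 + 2509/529) = 1/(-194372193/529) = -529/194372193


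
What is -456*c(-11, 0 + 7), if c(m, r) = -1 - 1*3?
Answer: 1824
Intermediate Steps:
c(m, r) = -4 (c(m, r) = -1 - 3 = -4)
-456*c(-11, 0 + 7) = -456*(-4) = 1824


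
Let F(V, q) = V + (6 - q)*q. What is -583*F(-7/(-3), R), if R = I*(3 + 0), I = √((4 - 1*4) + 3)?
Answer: 43142/3 - 10494*√3 ≈ -3795.5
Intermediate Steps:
I = √3 (I = √((4 - 4) + 3) = √(0 + 3) = √3 ≈ 1.7320)
R = 3*√3 (R = √3*(3 + 0) = √3*3 = 3*√3 ≈ 5.1962)
F(V, q) = V + q*(6 - q)
-583*F(-7/(-3), R) = -583*(-7/(-3) - (3*√3)² + 6*(3*√3)) = -583*(-7*(-⅓) - 1*27 + 18*√3) = -583*(7/3 - 27 + 18*√3) = -583*(-74/3 + 18*√3) = 43142/3 - 10494*√3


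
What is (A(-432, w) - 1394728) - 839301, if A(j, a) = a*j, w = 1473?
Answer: -2870365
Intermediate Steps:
(A(-432, w) - 1394728) - 839301 = (1473*(-432) - 1394728) - 839301 = (-636336 - 1394728) - 839301 = -2031064 - 839301 = -2870365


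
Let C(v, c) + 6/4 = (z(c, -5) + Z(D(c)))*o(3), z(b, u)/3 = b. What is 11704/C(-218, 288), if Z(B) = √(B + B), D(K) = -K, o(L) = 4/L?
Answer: 53861808/5298697 - 1498112*I/5298697 ≈ 10.165 - 0.28273*I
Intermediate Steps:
z(b, u) = 3*b
Z(B) = √2*√B (Z(B) = √(2*B) = √2*√B)
C(v, c) = -3/2 + 4*c + 4*√2*√(-c)/3 (C(v, c) = -3/2 + (3*c + √2*√(-c))*(4/3) = -3/2 + (4*c + 4*√2*√(-c)/3) = -3/2 + 4*c + 4*√2*√(-c)/3)
11704/C(-218, 288) = 11704/(-3/2 + 4*288 + 4*√2*√(-1*288)/3) = 11704/(-3/2 + 1152 + 4*√2*√(-288)/3) = 11704/(-3/2 + 1152 + 4*√2*(12*I*√2)/3) = 11704/(-3/2 + 1152 + 32*I) = 11704/(2301/2 + 32*I) = 11704*(4*(2301/2 - 32*I)/5298697) = 46816*(2301/2 - 32*I)/5298697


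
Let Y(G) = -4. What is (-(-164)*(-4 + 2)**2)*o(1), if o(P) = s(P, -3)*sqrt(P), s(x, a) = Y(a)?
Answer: -2624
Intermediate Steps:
s(x, a) = -4
o(P) = -4*sqrt(P)
(-(-164)*(-4 + 2)**2)*o(1) = (-(-164)*(-4 + 2)**2)*(-4*sqrt(1)) = (-(-164)*(-2)**2)*(-4*1) = -(-164)*4*(-4) = -82*(-8)*(-4) = 656*(-4) = -2624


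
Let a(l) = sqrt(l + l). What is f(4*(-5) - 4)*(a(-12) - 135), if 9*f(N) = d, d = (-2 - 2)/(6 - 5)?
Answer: 60 - 8*I*sqrt(6)/9 ≈ 60.0 - 2.1773*I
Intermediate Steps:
d = -4 (d = -4/1 = -4*1 = -4)
a(l) = sqrt(2)*sqrt(l) (a(l) = sqrt(2*l) = sqrt(2)*sqrt(l))
f(N) = -4/9 (f(N) = (1/9)*(-4) = -4/9)
f(4*(-5) - 4)*(a(-12) - 135) = -4*(sqrt(2)*sqrt(-12) - 135)/9 = -4*(sqrt(2)*(2*I*sqrt(3)) - 135)/9 = -4*(2*I*sqrt(6) - 135)/9 = -4*(-135 + 2*I*sqrt(6))/9 = 60 - 8*I*sqrt(6)/9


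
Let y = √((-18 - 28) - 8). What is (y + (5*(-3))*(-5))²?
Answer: 5571 + 450*I*√6 ≈ 5571.0 + 1102.3*I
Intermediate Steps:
y = 3*I*√6 (y = √(-46 - 8) = √(-54) = 3*I*√6 ≈ 7.3485*I)
(y + (5*(-3))*(-5))² = (3*I*√6 + (5*(-3))*(-5))² = (3*I*√6 - 15*(-5))² = (3*I*√6 + 75)² = (75 + 3*I*√6)²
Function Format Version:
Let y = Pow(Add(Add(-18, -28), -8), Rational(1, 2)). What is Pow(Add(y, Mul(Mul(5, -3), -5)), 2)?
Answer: Add(5571, Mul(450, I, Pow(6, Rational(1, 2)))) ≈ Add(5571.0, Mul(1102.3, I))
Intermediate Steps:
y = Mul(3, I, Pow(6, Rational(1, 2))) (y = Pow(Add(-46, -8), Rational(1, 2)) = Pow(-54, Rational(1, 2)) = Mul(3, I, Pow(6, Rational(1, 2))) ≈ Mul(7.3485, I))
Pow(Add(y, Mul(Mul(5, -3), -5)), 2) = Pow(Add(Mul(3, I, Pow(6, Rational(1, 2))), Mul(Mul(5, -3), -5)), 2) = Pow(Add(Mul(3, I, Pow(6, Rational(1, 2))), Mul(-15, -5)), 2) = Pow(Add(Mul(3, I, Pow(6, Rational(1, 2))), 75), 2) = Pow(Add(75, Mul(3, I, Pow(6, Rational(1, 2)))), 2)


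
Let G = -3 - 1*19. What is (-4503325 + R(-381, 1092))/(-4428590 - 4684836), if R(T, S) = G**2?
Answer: 643263/1301918 ≈ 0.49409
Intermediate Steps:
G = -22 (G = -3 - 19 = -22)
R(T, S) = 484 (R(T, S) = (-22)**2 = 484)
(-4503325 + R(-381, 1092))/(-4428590 - 4684836) = (-4503325 + 484)/(-4428590 - 4684836) = -4502841/(-9113426) = -4502841*(-1/9113426) = 643263/1301918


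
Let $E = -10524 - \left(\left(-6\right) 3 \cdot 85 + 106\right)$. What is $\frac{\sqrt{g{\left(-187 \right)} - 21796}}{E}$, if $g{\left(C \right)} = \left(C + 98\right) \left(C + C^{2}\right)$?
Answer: $- \frac{i \sqrt{3117394}}{9100} \approx - 0.19402 i$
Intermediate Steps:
$g{\left(C \right)} = \left(98 + C\right) \left(C + C^{2}\right)$
$E = -9100$ ($E = -10524 - \left(\left(-18\right) 85 + 106\right) = -10524 - \left(-1530 + 106\right) = -10524 - -1424 = -10524 + 1424 = -9100$)
$\frac{\sqrt{g{\left(-187 \right)} - 21796}}{E} = \frac{\sqrt{- 187 \left(98 + \left(-187\right)^{2} + 99 \left(-187\right)\right) - 21796}}{-9100} = \sqrt{- 187 \left(98 + 34969 - 18513\right) - 21796} \left(- \frac{1}{9100}\right) = \sqrt{\left(-187\right) 16554 - 21796} \left(- \frac{1}{9100}\right) = \sqrt{-3095598 - 21796} \left(- \frac{1}{9100}\right) = \sqrt{-3117394} \left(- \frac{1}{9100}\right) = i \sqrt{3117394} \left(- \frac{1}{9100}\right) = - \frac{i \sqrt{3117394}}{9100}$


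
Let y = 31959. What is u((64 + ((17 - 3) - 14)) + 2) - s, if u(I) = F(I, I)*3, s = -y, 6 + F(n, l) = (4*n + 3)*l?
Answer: 84807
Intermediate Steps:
F(n, l) = -6 + l*(3 + 4*n) (F(n, l) = -6 + (4*n + 3)*l = -6 + (3 + 4*n)*l = -6 + l*(3 + 4*n))
s = -31959 (s = -1*31959 = -31959)
u(I) = -18 + 9*I + 12*I**2 (u(I) = (-6 + 3*I + 4*I*I)*3 = (-6 + 3*I + 4*I**2)*3 = -18 + 9*I + 12*I**2)
u((64 + ((17 - 3) - 14)) + 2) - s = (-18 + 9*((64 + ((17 - 3) - 14)) + 2) + 12*((64 + ((17 - 3) - 14)) + 2)**2) - 1*(-31959) = (-18 + 9*((64 + (14 - 14)) + 2) + 12*((64 + (14 - 14)) + 2)**2) + 31959 = (-18 + 9*((64 + 0) + 2) + 12*((64 + 0) + 2)**2) + 31959 = (-18 + 9*(64 + 2) + 12*(64 + 2)**2) + 31959 = (-18 + 9*66 + 12*66**2) + 31959 = (-18 + 594 + 12*4356) + 31959 = (-18 + 594 + 52272) + 31959 = 52848 + 31959 = 84807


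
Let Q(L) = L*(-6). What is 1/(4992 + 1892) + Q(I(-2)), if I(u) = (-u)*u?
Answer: 165217/6884 ≈ 24.000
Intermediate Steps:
I(u) = -u²
Q(L) = -6*L
1/(4992 + 1892) + Q(I(-2)) = 1/(4992 + 1892) - (-6)*(-2)² = 1/6884 - (-6)*4 = 1/6884 - 6*(-4) = 1/6884 + 24 = 165217/6884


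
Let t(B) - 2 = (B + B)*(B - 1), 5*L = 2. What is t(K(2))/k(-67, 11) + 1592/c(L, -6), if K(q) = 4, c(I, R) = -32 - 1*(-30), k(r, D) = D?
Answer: -8730/11 ≈ -793.64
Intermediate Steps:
L = 2/5 (L = (1/5)*2 = 2/5 ≈ 0.40000)
c(I, R) = -2 (c(I, R) = -32 + 30 = -2)
t(B) = 2 + 2*B*(-1 + B) (t(B) = 2 + (B + B)*(B - 1) = 2 + (2*B)*(-1 + B) = 2 + 2*B*(-1 + B))
t(K(2))/k(-67, 11) + 1592/c(L, -6) = (2 - 2*4 + 2*4**2)/11 + 1592/(-2) = (2 - 8 + 2*16)*(1/11) + 1592*(-1/2) = (2 - 8 + 32)*(1/11) - 796 = 26*(1/11) - 796 = 26/11 - 796 = -8730/11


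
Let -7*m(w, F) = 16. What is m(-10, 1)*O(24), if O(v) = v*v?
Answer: -9216/7 ≈ -1316.6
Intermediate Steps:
m(w, F) = -16/7 (m(w, F) = -⅐*16 = -16/7)
O(v) = v²
m(-10, 1)*O(24) = -16/7*24² = -16/7*576 = -9216/7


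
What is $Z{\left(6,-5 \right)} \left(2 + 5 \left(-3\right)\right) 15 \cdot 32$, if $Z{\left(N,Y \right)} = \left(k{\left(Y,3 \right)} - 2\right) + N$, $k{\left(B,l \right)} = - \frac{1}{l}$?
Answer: $-22880$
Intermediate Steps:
$Z{\left(N,Y \right)} = - \frac{7}{3} + N$ ($Z{\left(N,Y \right)} = \left(- \frac{1}{3} - 2\right) + N = - \frac{7}{3} + N$)
$Z{\left(6,-5 \right)} \left(2 + 5 \left(-3\right)\right) 15 \cdot 32 = \left(- \frac{7}{3} + 6\right) \left(2 + 5 \left(-3\right)\right) 15 \cdot 32 = \frac{11 \left(2 - 15\right) 15 \cdot 32}{3} = \frac{11 \left(-13\right) 15 \cdot 32}{3} = \frac{11 \left(\left(-195\right) 32\right)}{3} = \frac{11}{3} \left(-6240\right) = -22880$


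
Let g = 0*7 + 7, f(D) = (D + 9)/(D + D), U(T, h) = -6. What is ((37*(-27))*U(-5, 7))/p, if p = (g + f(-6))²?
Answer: 1184/9 ≈ 131.56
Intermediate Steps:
f(D) = (9 + D)/(2*D) (f(D) = (9 + D)/((2*D)) = (9 + D)*(1/(2*D)) = (9 + D)/(2*D))
g = 7 (g = 0 + 7 = 7)
p = 729/16 (p = (7 + (½)*(9 - 6)/(-6))² = (7 + (½)*(-⅙)*3)² = (7 - ¼)² = (27/4)² = 729/16 ≈ 45.563)
((37*(-27))*U(-5, 7))/p = ((37*(-27))*(-6))/(729/16) = -999*(-6)*(16/729) = 5994*(16/729) = 1184/9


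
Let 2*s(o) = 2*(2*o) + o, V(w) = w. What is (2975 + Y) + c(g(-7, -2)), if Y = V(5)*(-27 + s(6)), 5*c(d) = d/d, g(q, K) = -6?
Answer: 14576/5 ≈ 2915.2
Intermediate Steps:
c(d) = ⅕ (c(d) = (d/d)/5 = (⅕)*1 = ⅕)
s(o) = 5*o/2 (s(o) = (2*(2*o) + o)/2 = (4*o + o)/2 = (5*o)/2 = 5*o/2)
Y = -60 (Y = 5*(-27 + (5/2)*6) = 5*(-27 + 15) = 5*(-12) = -60)
(2975 + Y) + c(g(-7, -2)) = (2975 - 60) + ⅕ = 2915 + ⅕ = 14576/5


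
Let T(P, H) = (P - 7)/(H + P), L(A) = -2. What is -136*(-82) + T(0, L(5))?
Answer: 22311/2 ≈ 11156.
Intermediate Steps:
T(P, H) = (-7 + P)/(H + P)
-136*(-82) + T(0, L(5)) = -136*(-82) + (-7 + 0)/(-2 + 0) = 11152 - 7/(-2) = 11152 - 1/2*(-7) = 11152 + 7/2 = 22311/2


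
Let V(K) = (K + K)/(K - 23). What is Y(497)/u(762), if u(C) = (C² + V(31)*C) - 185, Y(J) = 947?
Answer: 1894/1172729 ≈ 0.0016150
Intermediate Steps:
V(K) = 2*K/(-23 + K) (V(K) = (2*K)/(-23 + K) = 2*K/(-23 + K))
u(C) = -185 + C² + 31*C/4 (u(C) = (C² + (2*31/(-23 + 31))*C) - 185 = (C² + (2*31/8)*C) - 185 = (C² + (2*31*(⅛))*C) - 185 = (C² + 31*C/4) - 185 = -185 + C² + 31*C/4)
Y(497)/u(762) = 947/(-185 + 762² + (31/4)*762) = 947/(-185 + 580644 + 11811/2) = 947/(1172729/2) = 947*(2/1172729) = 1894/1172729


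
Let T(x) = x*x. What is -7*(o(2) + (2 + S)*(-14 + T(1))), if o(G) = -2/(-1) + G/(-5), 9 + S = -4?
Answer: -5061/5 ≈ -1012.2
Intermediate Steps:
T(x) = x²
S = -13 (S = -9 - 4 = -13)
o(G) = 2 - G/5 (o(G) = -2*(-1) + G*(-⅕) = 2 - G/5)
-7*(o(2) + (2 + S)*(-14 + T(1))) = -7*((2 - ⅕*2) + (2 - 13)*(-14 + 1²)) = -7*((2 - ⅖) - 11*(-14 + 1)) = -7*(8/5 - 11*(-13)) = -7*(8/5 + 143) = -7*723/5 = -5061/5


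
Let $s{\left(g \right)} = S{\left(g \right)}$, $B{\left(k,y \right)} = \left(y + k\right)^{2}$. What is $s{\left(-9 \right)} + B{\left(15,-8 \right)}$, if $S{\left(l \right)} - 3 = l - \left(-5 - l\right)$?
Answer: $39$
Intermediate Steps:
$B{\left(k,y \right)} = \left(k + y\right)^{2}$
$S{\left(l \right)} = 8 + 2 l$ ($S{\left(l \right)} = 3 + \left(l - \left(-5 - l\right)\right) = 3 + \left(l + \left(5 + l\right)\right) = 3 + \left(5 + 2 l\right) = 8 + 2 l$)
$s{\left(g \right)} = 8 + 2 g$
$s{\left(-9 \right)} + B{\left(15,-8 \right)} = \left(8 + 2 \left(-9\right)\right) + \left(15 - 8\right)^{2} = \left(8 - 18\right) + 7^{2} = -10 + 49 = 39$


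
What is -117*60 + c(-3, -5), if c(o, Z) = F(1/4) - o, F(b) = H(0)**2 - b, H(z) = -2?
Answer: -28053/4 ≈ -7013.3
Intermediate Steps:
F(b) = 4 - b (F(b) = (-2)**2 - b = 4 - b)
c(o, Z) = 15/4 - o (c(o, Z) = (4 - 1/4) - o = 15/4 - o)
-117*60 + c(-3, -5) = -117*60 + (15/4 - 1*(-3)) = -7020 + (15/4 + 3) = -7020 + 27/4 = -28053/4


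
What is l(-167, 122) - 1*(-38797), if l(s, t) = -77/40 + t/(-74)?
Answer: 57414271/1480 ≈ 38793.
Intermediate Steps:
l(s, t) = -77/40 - t/74 (l(s, t) = -77*1/40 + t*(-1/74) = -77/40 - t/74)
l(-167, 122) - 1*(-38797) = (-77/40 - 1/74*122) - 1*(-38797) = (-77/40 - 61/37) + 38797 = -5289/1480 + 38797 = 57414271/1480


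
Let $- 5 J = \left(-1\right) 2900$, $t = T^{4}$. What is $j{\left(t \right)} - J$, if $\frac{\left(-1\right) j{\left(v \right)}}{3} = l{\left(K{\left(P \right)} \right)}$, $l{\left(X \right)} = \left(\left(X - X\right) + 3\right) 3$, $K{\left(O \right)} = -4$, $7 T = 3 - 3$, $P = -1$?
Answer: $-607$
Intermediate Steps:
$T = 0$ ($T = \frac{3 - 3}{7} = \frac{1}{7} \cdot 0 = 0$)
$l{\left(X \right)} = 9$ ($l{\left(X \right)} = \left(0 + 3\right) 3 = 3 \cdot 3 = 9$)
$t = 0$ ($t = 0^{4} = 0$)
$j{\left(v \right)} = -27$ ($j{\left(v \right)} = \left(-3\right) 9 = -27$)
$J = 580$ ($J = - \frac{\left(-1\right) 2900}{5} = \left(- \frac{1}{5}\right) \left(-2900\right) = 580$)
$j{\left(t \right)} - J = -27 - 580 = -607$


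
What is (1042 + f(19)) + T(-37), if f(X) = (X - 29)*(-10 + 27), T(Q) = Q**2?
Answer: 2241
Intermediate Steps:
f(X) = -493 + 17*X (f(X) = (-29 + X)*17 = -493 + 17*X)
(1042 + f(19)) + T(-37) = (1042 + (-493 + 17*19)) + (-37)**2 = (1042 + (-493 + 323)) + 1369 = (1042 - 170) + 1369 = 872 + 1369 = 2241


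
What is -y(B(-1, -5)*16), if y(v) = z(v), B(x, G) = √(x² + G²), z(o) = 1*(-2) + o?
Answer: 2 - 16*√26 ≈ -79.584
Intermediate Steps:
z(o) = -2 + o
B(x, G) = √(G² + x²)
y(v) = -2 + v
-y(B(-1, -5)*16) = -(-2 + √((-5)² + (-1)²)*16) = -(-2 + √(25 + 1)*16) = -(-2 + √26*16) = -(-2 + 16*√26) = 2 - 16*√26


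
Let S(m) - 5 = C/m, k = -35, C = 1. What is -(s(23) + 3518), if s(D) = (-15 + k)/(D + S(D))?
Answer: -453592/129 ≈ -3516.2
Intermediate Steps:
S(m) = 5 + 1/m
s(D) = -50/(5 + D + 1/D) (s(D) = (-15 - 35)/(D + (5 + 1/D)) = -50/(5 + D + 1/D))
-(s(23) + 3518) = -(-50*23/(1 + 23*(5 + 23)) + 3518) = -(-50*23/(1 + 23*28) + 3518) = -(-50*23/(1 + 644) + 3518) = -(-50*23/645 + 3518) = -(-50*23*1/645 + 3518) = -(-230/129 + 3518) = -1*453592/129 = -453592/129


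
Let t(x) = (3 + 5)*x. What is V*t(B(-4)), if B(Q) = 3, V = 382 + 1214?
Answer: 38304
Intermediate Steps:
V = 1596
t(x) = 8*x
V*t(B(-4)) = 1596*(8*3) = 1596*24 = 38304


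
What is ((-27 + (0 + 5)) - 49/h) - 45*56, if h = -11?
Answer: -27913/11 ≈ -2537.5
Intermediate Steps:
((-27 + (0 + 5)) - 49/h) - 45*56 = ((-27 + (0 + 5)) - 49/(-11)) - 45*56 = ((-27 + 5) - 49*(-1/11)) - 2520 = (-22 + 49/11) - 2520 = -193/11 - 2520 = -27913/11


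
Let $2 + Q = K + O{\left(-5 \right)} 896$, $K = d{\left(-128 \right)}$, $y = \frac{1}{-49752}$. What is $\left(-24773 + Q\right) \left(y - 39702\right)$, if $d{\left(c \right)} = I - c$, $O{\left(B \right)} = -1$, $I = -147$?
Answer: $\frac{25372136409725}{24876} \approx 1.0199 \cdot 10^{9}$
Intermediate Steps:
$y = - \frac{1}{49752} \approx -2.01 \cdot 10^{-5}$
$d{\left(c \right)} = -147 - c$
$K = -19$ ($K = -147 - -128 = -147 + 128 = -19$)
$Q = -917$ ($Q = -2 - 915 = -917$)
$\left(-24773 + Q\right) \left(y - 39702\right) = \left(-24773 - 917\right) \left(- \frac{1}{49752} - 39702\right) = \left(-25690\right) \left(- \frac{1975253905}{49752}\right) = \frac{25372136409725}{24876}$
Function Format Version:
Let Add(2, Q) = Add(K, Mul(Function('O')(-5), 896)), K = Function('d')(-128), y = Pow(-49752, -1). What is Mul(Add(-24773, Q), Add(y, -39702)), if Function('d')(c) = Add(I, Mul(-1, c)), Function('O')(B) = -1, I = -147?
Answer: Rational(25372136409725, 24876) ≈ 1.0199e+9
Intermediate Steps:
y = Rational(-1, 49752) ≈ -2.0100e-5
Function('d')(c) = Add(-147, Mul(-1, c))
K = -19 (K = Add(-147, Mul(-1, -128)) = Add(-147, 128) = -19)
Q = -917 (Q = Add(-2, Add(-19, Mul(-1, 896))) = Add(-2, Add(-19, -896)) = Add(-2, -915) = -917)
Mul(Add(-24773, Q), Add(y, -39702)) = Mul(Add(-24773, -917), Add(Rational(-1, 49752), -39702)) = Mul(-25690, Rational(-1975253905, 49752)) = Rational(25372136409725, 24876)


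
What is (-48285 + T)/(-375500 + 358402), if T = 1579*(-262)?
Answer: 461983/17098 ≈ 27.020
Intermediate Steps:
T = -413698
(-48285 + T)/(-375500 + 358402) = (-48285 - 413698)/(-375500 + 358402) = -461983/(-17098) = -461983*(-1/17098) = 461983/17098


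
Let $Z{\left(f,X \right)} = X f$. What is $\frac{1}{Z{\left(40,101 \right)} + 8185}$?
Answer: $\frac{1}{12225} \approx 8.18 \cdot 10^{-5}$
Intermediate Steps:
$\frac{1}{Z{\left(40,101 \right)} + 8185} = \frac{1}{101 \cdot 40 + 8185} = \frac{1}{4040 + 8185} = \frac{1}{12225}$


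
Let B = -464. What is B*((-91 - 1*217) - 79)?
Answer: 179568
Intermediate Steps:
B*((-91 - 1*217) - 79) = -464*((-91 - 1*217) - 79) = -464*((-91 - 217) - 79) = -464*(-308 - 79) = -464*(-387) = 179568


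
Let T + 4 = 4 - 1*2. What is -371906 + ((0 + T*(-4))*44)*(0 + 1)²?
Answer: -371554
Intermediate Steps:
T = -2 (T = -4 + (4 - 1*2) = -4 + (4 - 2) = -4 + 2 = -2)
-371906 + ((0 + T*(-4))*44)*(0 + 1)² = -371906 + ((0 - 2*(-4))*44)*(0 + 1)² = -371906 + ((0 + 8)*44)*1² = -371906 + (8*44)*1 = -371906 + 352*1 = -371906 + 352 = -371554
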